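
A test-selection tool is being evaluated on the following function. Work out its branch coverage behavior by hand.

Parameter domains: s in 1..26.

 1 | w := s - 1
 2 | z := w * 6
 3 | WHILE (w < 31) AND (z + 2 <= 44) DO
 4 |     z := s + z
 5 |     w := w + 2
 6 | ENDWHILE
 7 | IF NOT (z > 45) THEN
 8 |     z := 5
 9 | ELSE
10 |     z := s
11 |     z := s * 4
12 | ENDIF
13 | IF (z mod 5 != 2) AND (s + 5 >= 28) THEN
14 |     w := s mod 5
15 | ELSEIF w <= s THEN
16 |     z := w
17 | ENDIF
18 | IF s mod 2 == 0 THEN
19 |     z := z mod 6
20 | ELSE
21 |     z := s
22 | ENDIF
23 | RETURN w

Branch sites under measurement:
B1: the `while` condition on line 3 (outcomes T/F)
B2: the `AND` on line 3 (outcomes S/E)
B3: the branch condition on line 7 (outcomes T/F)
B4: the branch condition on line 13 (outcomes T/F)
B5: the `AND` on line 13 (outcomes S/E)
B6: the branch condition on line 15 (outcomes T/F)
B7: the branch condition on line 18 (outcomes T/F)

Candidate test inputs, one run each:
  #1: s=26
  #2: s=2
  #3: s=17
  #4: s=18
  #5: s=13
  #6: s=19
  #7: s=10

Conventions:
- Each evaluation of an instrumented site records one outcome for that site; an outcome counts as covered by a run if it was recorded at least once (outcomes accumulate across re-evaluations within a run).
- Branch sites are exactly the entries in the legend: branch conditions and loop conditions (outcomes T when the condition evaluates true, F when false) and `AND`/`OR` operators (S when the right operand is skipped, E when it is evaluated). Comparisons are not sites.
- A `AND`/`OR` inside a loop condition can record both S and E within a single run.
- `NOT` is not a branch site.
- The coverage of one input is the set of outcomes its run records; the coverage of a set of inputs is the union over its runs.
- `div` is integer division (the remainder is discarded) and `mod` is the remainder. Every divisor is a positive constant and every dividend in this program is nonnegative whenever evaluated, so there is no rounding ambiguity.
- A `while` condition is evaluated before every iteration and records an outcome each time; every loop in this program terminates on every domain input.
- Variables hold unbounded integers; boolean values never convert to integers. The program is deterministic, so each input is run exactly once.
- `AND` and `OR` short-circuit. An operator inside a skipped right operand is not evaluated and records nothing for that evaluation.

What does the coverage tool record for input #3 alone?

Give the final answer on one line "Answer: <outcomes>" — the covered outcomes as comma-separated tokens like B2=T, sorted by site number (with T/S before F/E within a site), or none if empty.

Running input #3 (s=17), event by event:
  B2->E, B1->F, B3->F, B5->E, B4->F, B6->T, B7->F
as a set, this run covers: B1=F, B2=E, B3=F, B4=F, B5=E, B6=T, B7=F

Answer: B1=F, B2=E, B3=F, B4=F, B5=E, B6=T, B7=F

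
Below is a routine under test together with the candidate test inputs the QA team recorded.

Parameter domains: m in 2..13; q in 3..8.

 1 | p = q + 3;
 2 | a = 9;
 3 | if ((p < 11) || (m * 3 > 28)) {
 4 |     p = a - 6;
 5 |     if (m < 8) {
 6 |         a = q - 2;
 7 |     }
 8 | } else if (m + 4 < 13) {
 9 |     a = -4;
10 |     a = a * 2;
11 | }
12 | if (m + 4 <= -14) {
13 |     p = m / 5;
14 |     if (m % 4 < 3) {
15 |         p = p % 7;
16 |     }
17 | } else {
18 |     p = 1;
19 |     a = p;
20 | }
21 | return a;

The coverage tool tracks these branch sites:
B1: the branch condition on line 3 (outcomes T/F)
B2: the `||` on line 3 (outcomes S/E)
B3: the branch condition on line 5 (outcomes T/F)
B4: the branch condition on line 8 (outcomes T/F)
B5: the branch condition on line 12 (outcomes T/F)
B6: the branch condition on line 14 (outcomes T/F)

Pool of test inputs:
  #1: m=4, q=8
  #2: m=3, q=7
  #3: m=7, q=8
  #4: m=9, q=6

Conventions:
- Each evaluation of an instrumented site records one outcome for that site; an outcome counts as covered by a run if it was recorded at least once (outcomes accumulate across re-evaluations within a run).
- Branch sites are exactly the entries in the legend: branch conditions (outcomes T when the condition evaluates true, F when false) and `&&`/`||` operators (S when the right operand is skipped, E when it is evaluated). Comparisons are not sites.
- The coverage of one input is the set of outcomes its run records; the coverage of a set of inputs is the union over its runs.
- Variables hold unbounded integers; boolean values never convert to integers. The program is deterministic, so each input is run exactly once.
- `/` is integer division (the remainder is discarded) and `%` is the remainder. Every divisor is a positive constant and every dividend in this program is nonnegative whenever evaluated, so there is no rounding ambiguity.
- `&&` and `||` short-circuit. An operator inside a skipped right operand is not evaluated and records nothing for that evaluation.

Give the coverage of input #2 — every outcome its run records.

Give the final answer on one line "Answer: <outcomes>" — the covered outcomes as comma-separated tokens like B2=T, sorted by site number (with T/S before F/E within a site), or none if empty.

Tracing the run of input #2 (m=3, q=7):
  B2->S, B1->T, B3->T, B5->F
as a set, this run covers: B1=T, B2=S, B3=T, B5=F

Answer: B1=T, B2=S, B3=T, B5=F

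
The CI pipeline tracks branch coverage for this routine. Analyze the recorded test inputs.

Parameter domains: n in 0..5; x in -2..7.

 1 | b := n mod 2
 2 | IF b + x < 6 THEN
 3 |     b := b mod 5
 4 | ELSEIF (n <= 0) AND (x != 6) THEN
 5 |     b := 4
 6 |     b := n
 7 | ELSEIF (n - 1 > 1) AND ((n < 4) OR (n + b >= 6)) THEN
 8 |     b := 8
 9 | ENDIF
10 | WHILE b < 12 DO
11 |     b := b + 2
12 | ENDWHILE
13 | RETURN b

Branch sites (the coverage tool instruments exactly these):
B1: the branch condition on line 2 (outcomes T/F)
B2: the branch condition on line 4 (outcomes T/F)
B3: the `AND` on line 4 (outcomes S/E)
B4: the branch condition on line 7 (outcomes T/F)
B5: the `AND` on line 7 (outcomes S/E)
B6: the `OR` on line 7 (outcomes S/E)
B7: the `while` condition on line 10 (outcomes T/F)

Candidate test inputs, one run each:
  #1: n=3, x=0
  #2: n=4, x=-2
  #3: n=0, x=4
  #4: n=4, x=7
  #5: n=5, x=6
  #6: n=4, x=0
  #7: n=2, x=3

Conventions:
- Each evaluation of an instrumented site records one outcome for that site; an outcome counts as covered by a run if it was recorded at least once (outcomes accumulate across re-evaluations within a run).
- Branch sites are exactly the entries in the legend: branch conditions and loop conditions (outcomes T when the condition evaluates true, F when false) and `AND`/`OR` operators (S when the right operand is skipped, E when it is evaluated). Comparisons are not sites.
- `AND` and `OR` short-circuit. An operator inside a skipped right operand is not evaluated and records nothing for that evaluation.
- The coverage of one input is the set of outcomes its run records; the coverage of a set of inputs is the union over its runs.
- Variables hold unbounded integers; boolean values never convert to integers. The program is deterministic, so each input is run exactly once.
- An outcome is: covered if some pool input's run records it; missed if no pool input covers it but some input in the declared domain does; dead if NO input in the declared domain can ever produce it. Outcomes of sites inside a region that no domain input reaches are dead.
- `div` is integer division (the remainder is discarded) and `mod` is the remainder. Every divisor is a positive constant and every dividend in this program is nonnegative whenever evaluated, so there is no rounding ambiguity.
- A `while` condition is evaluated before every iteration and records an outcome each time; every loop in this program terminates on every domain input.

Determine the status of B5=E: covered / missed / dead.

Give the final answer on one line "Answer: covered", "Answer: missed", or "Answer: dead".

B5=E is recorded by pool input(s) 4, 5 -> covered

Answer: covered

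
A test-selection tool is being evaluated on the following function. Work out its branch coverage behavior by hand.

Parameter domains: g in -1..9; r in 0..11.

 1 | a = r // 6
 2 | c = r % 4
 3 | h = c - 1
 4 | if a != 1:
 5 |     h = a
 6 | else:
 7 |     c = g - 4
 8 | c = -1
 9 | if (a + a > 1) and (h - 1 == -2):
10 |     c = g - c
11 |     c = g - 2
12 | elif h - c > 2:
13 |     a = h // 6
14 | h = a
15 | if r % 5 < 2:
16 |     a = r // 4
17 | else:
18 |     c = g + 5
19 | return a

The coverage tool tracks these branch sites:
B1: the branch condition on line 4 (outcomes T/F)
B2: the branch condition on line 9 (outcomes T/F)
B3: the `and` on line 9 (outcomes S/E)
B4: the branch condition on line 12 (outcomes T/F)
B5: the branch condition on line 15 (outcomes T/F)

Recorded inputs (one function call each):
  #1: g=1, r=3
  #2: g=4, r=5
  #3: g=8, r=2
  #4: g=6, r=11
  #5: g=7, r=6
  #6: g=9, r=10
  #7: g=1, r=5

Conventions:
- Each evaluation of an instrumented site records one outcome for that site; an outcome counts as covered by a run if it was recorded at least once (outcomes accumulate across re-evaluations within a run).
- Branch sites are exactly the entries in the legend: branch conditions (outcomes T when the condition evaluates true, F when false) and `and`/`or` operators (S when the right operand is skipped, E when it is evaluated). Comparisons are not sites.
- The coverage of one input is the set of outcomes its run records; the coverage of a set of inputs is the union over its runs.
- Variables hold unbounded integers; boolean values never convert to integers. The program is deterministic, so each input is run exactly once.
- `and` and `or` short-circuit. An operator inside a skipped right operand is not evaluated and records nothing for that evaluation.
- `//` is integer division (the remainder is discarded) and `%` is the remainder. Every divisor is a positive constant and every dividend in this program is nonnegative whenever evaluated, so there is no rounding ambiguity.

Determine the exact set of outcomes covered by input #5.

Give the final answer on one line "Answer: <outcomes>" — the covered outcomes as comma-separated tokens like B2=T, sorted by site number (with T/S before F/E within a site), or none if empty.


Event log for input #5 (g=7, r=6):
  B1->F, B3->E, B2->F, B4->F, B5->T
distinct outcomes covered: B1=F, B2=F, B3=E, B4=F, B5=T
Answer: B1=F, B2=F, B3=E, B4=F, B5=T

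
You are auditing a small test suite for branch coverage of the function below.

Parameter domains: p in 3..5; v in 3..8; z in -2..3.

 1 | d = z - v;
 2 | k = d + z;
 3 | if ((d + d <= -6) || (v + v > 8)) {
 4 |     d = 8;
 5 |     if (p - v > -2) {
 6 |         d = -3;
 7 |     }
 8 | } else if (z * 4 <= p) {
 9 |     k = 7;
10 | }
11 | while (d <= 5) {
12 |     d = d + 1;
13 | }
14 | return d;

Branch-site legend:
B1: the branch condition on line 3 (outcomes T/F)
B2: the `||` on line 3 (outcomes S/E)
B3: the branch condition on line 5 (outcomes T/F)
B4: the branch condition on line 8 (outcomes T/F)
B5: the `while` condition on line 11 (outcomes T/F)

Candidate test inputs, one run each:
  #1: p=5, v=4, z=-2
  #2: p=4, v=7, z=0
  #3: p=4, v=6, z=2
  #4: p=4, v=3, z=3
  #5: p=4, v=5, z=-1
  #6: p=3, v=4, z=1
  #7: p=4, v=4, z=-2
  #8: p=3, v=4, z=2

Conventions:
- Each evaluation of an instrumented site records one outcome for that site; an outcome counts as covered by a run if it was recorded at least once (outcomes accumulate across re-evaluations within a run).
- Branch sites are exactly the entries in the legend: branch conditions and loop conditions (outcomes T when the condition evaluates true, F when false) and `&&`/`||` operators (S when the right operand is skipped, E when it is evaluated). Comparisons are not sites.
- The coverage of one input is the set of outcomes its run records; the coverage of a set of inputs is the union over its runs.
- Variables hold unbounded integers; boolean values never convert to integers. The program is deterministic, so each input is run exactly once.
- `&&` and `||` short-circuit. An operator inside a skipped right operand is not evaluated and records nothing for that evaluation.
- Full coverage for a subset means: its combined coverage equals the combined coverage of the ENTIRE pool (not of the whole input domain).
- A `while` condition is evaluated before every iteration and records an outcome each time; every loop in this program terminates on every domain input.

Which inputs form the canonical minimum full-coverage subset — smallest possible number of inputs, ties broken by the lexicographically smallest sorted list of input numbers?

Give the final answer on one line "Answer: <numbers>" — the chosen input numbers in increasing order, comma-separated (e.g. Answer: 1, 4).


#1 (p=5, v=4, z=-2) -> B2->S, B1->T, B3->T, B5->T, B5->T, B5->T, B5->T, B5->T, B5->T, B5->T, B5->T, B5->T, B5->F; covered: B1=T, B2=S, B3=T, B5=T, B5=F
#2 (p=4, v=7, z=0) -> B2->S, B1->T, B3->F, B5->F; covered: B1=T, B2=S, B3=F, B5=F
#3 (p=4, v=6, z=2) -> B2->S, B1->T, B3->F, B5->F; covered: B1=T, B2=S, B3=F, B5=F
#4 (p=4, v=3, z=3) -> B2->E, B1->F, B4->F, B5->T, B5->T, B5->T, B5->T, B5->T, B5->T, B5->F; covered: B1=F, B2=E, B4=F, B5=T, B5=F
#5 (p=4, v=5, z=-1) -> B2->S, B1->T, B3->T, B5->T, B5->T, B5->T, B5->T, B5->T, B5->T, B5->T, B5->T, B5->T, B5->F; covered: B1=T, B2=S, B3=T, B5=T, B5=F
#6 (p=3, v=4, z=1) -> B2->S, B1->T, B3->T, B5->T, B5->T, B5->T, B5->T, B5->T, B5->T, B5->T, B5->T, B5->T, B5->F; covered: B1=T, B2=S, B3=T, B5=T, B5=F
#7 (p=4, v=4, z=-2) -> B2->S, B1->T, B3->T, B5->T, B5->T, B5->T, B5->T, B5->T, B5->T, B5->T, B5->T, B5->T, B5->F; covered: B1=T, B2=S, B3=T, B5=T, B5=F
#8 (p=3, v=4, z=2) -> B2->E, B1->F, B4->F, B5->T, B5->T, B5->T, B5->T, B5->T, B5->T, B5->T, B5->T, B5->F; covered: B1=F, B2=E, B4=F, B5=T, B5=F
pool-wide coverage (9 outcomes): B1=T, B1=F, B2=S, B2=E, B3=T, B3=F, B4=F, B5=T, B5=F
size 1 is not enough: best union over all size-1 subsets is 5/9
size 2 is not enough: best union over all size-2 subsets is 8/9
inputs {1, 2, 4} (size 3) cover everything; no size-3 subset with a lexicographically smaller index list covers all 9
Answer: 1, 2, 4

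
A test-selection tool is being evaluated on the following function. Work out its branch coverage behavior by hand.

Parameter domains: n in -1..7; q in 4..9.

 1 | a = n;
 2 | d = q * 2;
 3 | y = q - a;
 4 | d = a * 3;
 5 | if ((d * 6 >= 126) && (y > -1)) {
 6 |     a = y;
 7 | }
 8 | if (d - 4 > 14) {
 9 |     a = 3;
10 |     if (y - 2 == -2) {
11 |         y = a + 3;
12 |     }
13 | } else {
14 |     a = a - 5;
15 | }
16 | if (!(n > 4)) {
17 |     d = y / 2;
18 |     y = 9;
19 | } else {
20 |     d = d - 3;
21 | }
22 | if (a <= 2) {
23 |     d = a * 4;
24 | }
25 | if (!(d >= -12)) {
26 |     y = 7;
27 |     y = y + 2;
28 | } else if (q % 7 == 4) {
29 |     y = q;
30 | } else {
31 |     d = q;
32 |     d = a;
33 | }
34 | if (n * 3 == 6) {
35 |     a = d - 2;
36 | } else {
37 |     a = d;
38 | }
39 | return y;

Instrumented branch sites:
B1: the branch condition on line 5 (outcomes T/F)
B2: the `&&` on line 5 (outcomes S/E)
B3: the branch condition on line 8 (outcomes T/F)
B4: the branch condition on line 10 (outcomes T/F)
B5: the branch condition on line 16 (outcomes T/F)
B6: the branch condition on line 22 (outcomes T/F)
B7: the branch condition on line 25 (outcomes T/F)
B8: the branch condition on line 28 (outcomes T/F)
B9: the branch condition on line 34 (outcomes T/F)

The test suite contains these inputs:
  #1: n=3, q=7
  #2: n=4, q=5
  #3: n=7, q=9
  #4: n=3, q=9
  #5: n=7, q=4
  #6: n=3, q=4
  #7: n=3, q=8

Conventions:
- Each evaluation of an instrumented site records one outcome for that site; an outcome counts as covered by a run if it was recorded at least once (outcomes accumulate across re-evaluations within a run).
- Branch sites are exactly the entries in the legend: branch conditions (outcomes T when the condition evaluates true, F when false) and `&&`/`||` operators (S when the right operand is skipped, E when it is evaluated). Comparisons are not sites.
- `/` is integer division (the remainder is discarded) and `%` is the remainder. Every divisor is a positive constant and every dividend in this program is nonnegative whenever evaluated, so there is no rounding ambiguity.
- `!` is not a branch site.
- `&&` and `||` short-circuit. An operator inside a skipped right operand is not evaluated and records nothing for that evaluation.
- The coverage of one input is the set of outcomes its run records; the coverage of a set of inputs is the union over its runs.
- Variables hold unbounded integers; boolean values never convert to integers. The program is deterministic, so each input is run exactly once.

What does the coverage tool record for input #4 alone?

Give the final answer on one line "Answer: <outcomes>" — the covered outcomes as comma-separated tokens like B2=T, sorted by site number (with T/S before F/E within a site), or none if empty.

Event log for input #4 (n=3, q=9):
  B2->S, B1->F, B3->F, B5->T, B6->T, B7->F, B8->F, B9->F
collecting distinct outcomes: B1=F, B2=S, B3=F, B5=T, B6=T, B7=F, B8=F, B9=F

Answer: B1=F, B2=S, B3=F, B5=T, B6=T, B7=F, B8=F, B9=F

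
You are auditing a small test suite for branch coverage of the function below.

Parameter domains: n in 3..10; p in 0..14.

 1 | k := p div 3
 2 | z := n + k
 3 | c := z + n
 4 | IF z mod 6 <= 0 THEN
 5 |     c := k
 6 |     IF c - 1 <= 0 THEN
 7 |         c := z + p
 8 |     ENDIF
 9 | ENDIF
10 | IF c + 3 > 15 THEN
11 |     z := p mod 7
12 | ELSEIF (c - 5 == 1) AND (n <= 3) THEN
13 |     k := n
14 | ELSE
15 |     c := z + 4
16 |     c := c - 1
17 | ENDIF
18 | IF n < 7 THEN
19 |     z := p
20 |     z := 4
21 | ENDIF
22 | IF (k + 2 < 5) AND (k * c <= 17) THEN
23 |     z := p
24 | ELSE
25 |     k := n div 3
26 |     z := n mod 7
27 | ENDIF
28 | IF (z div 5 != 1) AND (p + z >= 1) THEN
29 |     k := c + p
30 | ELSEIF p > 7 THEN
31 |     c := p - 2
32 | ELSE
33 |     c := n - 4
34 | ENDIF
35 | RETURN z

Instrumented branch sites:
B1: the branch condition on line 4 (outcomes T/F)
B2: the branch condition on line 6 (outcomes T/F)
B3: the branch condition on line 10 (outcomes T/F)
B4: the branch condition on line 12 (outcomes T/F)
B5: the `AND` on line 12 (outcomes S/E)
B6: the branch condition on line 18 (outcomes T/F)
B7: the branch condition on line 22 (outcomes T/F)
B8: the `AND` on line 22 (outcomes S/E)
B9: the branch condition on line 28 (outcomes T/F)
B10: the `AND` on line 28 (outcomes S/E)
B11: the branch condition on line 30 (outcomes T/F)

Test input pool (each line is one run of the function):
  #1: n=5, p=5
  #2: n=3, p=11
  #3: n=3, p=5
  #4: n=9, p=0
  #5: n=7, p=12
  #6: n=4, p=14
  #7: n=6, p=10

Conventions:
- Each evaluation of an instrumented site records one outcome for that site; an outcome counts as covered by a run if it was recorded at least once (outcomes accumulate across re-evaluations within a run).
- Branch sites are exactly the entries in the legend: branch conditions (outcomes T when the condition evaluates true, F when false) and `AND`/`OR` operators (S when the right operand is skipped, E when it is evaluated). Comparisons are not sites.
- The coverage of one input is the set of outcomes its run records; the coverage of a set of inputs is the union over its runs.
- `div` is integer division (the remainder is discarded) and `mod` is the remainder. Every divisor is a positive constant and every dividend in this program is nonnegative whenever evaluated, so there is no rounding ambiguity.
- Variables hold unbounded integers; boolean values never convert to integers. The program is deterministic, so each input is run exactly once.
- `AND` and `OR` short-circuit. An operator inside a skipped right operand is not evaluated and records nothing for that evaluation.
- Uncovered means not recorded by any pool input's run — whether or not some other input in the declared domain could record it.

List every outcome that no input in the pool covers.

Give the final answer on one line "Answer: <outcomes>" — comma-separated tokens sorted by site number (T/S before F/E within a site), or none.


#1 (n=5, p=5) -> B1->T, B2->T, B3->F, B5->S, B4->F, B6->T, B8->E, B7->T, B10->S, B9->F, B11->F; covered: B1=T, B2=T, B3=F, B4=F, B5=S, B6=T, B7=T, B8=E, B9=F, B10=S, B11=F
#2 (n=3, p=11) -> B1->T, B2->F, B3->F, B5->S, B4->F, B6->T, B8->S, B7->F, B10->E, B9->T; covered: B1=T, B2=F, B3=F, B4=F, B5=S, B6=T, B7=F, B8=S, B9=T, B10=E
#3 (n=3, p=5) -> B1->F, B3->F, B5->S, B4->F, B6->T, B8->E, B7->T, B10->S, B9->F, B11->F; covered: B1=F, B3=F, B4=F, B5=S, B6=T, B7=T, B8=E, B9=F, B10=S, B11=F
#4 (n=9, p=0) -> B1->F, B3->T, B6->F, B8->E, B7->T, B10->E, B9->F, B11->F; covered: B1=F, B3=T, B6=F, B7=T, B8=E, B9=F, B10=E, B11=F
#5 (n=7, p=12) -> B1->F, B3->T, B6->F, B8->S, B7->F, B10->E, B9->T; covered: B1=F, B3=T, B6=F, B7=F, B8=S, B9=T, B10=E
#6 (n=4, p=14) -> B1->F, B3->F, B5->S, B4->F, B6->T, B8->S, B7->F, B10->E, B9->T; covered: B1=F, B3=F, B4=F, B5=S, B6=T, B7=F, B8=S, B9=T, B10=E
#7 (n=6, p=10) -> B1->F, B3->T, B6->T, B8->S, B7->F, B10->S, B9->F, B11->T; covered: B1=F, B3=T, B6=T, B7=F, B8=S, B9=F, B10=S, B11=T
union over the pool: B1=T, B1=F, B2=T, B2=F, B3=T, B3=F, B4=F, B5=S, B6=T, B6=F, B7=T, B7=F, B8=S, B8=E, B9=T, B9=F, B10=S, B10=E, B11=T, B11=F
uncovered (2 of 22): B4=T, B5=E
Answer: B4=T, B5=E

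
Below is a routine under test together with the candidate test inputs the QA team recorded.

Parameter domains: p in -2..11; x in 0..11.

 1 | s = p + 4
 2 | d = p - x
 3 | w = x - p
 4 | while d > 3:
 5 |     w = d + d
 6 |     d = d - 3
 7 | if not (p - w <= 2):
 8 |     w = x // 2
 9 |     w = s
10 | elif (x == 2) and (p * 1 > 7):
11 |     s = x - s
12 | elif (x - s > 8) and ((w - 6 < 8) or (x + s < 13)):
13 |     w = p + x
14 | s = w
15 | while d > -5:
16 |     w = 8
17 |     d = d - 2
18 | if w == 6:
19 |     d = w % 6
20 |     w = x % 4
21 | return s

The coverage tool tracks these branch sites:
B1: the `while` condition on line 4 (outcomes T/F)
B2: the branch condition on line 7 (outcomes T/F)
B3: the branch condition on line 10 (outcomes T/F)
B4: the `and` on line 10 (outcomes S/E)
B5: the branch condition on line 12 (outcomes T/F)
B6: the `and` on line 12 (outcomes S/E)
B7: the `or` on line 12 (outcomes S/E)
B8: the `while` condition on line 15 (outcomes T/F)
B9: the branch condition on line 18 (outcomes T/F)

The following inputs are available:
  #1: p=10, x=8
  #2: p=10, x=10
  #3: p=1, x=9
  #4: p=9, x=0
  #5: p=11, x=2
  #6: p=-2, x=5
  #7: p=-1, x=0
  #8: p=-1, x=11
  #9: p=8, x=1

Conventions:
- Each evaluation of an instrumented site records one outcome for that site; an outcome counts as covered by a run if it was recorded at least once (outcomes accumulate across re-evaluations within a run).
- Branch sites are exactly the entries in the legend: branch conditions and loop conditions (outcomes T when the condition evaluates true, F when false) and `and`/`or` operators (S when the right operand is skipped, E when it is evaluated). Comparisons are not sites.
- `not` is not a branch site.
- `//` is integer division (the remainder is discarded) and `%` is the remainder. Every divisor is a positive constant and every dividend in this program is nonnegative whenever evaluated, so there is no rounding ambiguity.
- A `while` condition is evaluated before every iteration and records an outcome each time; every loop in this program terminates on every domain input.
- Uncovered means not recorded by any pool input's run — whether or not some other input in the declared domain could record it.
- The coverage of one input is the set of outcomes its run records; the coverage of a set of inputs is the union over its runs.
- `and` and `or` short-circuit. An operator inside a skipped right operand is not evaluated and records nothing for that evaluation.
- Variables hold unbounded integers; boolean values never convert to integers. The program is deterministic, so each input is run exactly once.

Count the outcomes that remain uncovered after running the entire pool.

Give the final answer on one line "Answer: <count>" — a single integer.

#1 (p=10, x=8) -> B1->F, B2->T, B8->T, B8->T, B8->T, B8->T, B8->F, B9->F; covered: B1=F, B2=T, B8=T, B8=F, B9=F
#2 (p=10, x=10) -> B1->F, B2->T, B8->T, B8->T, B8->T, B8->F, B9->F; covered: B1=F, B2=T, B8=T, B8=F, B9=F
#3 (p=1, x=9) -> B1->F, B2->F, B4->S, B3->F, B6->S, B5->F, B8->F, B9->F; covered: B1=F, B2=F, B3=F, B4=S, B5=F, B6=S, B8=F, B9=F
#4 (p=9, x=0) -> B1->T, B1->T, B1->F, B2->F, B4->S, B3->F, B6->S, B5->F, B8->T, B8->T, B8->T, B8->T, B8->F, B9->F; covered: B1=T, B1=F, B2=F, B3=F, B4=S, B5=F, B6=S, B8=T, B8=F, B9=F
#5 (p=11, x=2) -> B1->T, B1->T, B1->F, B2->F, B4->E, B3->T, B8->T, B8->T, B8->T, B8->T, B8->F, B9->F; covered: B1=T, B1=F, B2=F, B3=T, B4=E, B8=T, B8=F, B9=F
#6 (p=-2, x=5) -> B1->F, B2->F, B4->S, B3->F, B6->S, B5->F, B8->F, B9->F; covered: B1=F, B2=F, B3=F, B4=S, B5=F, B6=S, B8=F, B9=F
#7 (p=-1, x=0) -> B1->F, B2->F, B4->S, B3->F, B6->S, B5->F, B8->T, B8->T, B8->F, B9->F; covered: B1=F, B2=F, B3=F, B4=S, B5=F, B6=S, B8=T, B8=F, B9=F
#8 (p=-1, x=11) -> B1->F, B2->F, B4->S, B3->F, B6->S, B5->F, B8->F, B9->F; covered: B1=F, B2=F, B3=F, B4=S, B5=F, B6=S, B8=F, B9=F
#9 (p=8, x=1) -> B1->T, B1->T, B1->F, B2->F, B4->S, B3->F, B6->S, B5->F, B8->T, B8->T, B8->T, B8->F, B9->F; covered: B1=T, B1=F, B2=F, B3=F, B4=S, B5=F, B6=S, B8=T, B8=F, B9=F
union over the pool: B1=T, B1=F, B2=T, B2=F, B3=T, B3=F, B4=S, B4=E, B5=F, B6=S, B8=T, B8=F, B9=F
uncovered (5 of 18): B5=T, B6=E, B7=S, B7=E, B9=T

Answer: 5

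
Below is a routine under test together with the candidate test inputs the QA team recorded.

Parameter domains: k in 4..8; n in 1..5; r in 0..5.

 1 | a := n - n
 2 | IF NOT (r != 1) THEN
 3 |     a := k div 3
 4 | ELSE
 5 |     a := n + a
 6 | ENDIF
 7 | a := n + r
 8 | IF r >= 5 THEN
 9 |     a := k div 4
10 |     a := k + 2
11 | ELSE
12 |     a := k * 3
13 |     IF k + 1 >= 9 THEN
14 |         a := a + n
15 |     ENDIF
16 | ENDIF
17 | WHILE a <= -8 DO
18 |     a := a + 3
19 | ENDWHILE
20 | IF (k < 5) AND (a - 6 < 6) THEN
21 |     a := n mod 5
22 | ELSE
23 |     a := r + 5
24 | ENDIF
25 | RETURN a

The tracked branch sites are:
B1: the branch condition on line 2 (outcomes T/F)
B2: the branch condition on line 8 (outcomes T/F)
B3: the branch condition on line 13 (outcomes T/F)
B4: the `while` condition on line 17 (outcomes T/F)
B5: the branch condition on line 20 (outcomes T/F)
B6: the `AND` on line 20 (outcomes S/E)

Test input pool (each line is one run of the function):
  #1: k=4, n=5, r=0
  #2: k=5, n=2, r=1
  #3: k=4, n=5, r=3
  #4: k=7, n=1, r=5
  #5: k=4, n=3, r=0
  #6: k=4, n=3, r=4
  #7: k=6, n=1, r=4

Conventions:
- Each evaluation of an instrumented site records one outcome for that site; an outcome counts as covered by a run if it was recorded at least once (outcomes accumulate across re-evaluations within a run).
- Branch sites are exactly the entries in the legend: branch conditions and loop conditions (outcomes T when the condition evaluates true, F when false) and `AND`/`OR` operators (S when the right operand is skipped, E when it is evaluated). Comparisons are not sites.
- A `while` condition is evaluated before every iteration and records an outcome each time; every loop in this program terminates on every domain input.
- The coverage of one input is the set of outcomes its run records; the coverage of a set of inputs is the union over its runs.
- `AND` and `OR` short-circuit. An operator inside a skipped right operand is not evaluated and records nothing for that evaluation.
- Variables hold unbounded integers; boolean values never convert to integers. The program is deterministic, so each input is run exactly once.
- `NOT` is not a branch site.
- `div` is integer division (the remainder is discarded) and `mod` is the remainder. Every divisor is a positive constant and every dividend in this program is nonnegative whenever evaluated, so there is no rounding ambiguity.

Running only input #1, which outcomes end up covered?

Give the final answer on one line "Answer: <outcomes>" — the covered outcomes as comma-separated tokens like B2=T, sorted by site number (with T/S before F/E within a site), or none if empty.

Running input #1 (k=4, n=5, r=0), event by event:
  B1->F, B2->F, B3->F, B4->F, B6->E, B5->F
as a set, this run covers: B1=F, B2=F, B3=F, B4=F, B5=F, B6=E

Answer: B1=F, B2=F, B3=F, B4=F, B5=F, B6=E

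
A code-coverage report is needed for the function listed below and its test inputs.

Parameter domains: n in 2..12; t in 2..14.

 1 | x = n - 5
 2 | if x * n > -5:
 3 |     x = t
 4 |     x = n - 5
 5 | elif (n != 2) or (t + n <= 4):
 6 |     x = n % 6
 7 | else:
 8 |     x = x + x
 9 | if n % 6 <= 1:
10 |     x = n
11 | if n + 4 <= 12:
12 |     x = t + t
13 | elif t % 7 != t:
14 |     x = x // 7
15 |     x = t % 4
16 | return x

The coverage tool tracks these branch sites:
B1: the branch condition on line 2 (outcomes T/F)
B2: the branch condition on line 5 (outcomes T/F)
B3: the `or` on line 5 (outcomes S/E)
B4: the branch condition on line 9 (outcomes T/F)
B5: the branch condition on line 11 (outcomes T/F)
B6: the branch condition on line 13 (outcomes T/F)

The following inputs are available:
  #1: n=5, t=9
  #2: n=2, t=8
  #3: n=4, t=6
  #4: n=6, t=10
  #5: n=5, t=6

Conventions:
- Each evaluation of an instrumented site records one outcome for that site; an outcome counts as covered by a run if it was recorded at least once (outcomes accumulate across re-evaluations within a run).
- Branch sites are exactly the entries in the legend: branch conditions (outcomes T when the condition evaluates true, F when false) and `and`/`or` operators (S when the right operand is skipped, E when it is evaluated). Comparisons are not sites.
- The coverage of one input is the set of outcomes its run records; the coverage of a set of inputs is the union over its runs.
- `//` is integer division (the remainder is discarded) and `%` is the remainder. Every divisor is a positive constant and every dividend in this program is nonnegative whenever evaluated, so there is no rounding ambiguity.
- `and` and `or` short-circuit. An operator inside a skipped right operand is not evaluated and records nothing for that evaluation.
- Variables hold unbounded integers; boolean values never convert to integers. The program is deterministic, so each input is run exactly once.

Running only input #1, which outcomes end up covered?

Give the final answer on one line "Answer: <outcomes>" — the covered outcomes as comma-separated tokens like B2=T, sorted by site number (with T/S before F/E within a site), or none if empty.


Running input #1 (n=5, t=9), event by event:
  B1->T, B4->F, B5->T
deduplicating events, the covered set is: B1=T, B4=F, B5=T
Answer: B1=T, B4=F, B5=T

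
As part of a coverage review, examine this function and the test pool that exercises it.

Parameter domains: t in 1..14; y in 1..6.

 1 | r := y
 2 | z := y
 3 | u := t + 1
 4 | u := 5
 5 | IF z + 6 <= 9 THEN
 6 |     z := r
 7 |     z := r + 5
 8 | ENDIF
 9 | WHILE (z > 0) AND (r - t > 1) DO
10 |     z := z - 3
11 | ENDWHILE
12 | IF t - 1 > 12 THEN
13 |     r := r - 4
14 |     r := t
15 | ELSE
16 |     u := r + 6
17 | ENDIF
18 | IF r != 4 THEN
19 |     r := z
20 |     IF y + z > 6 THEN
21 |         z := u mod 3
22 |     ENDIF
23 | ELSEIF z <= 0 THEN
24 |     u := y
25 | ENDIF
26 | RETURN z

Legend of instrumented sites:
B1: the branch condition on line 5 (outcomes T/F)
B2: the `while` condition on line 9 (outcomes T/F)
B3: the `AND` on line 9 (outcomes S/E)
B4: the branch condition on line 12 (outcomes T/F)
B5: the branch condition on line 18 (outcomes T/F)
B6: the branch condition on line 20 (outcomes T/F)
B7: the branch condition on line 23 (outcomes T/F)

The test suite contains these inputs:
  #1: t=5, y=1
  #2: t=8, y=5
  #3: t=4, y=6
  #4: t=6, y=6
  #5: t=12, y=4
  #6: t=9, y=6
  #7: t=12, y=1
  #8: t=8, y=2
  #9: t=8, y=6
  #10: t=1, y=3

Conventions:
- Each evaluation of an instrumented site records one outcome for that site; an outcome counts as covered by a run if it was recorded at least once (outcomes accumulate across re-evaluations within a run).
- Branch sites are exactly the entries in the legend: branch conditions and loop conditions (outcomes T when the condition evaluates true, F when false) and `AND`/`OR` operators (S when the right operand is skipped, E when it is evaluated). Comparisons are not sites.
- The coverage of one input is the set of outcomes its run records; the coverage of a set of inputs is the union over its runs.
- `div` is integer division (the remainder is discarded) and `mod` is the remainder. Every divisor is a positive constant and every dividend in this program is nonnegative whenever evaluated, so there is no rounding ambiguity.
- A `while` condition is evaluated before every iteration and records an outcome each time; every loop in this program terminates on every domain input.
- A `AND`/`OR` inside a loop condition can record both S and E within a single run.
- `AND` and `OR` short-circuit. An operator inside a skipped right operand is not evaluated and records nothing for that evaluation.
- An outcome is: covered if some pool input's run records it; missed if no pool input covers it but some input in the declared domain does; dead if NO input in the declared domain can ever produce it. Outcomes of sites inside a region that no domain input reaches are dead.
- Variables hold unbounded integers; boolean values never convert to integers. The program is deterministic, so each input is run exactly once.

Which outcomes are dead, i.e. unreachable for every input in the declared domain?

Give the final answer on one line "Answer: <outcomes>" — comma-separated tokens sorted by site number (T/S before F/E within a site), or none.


checking every outcome against all 84 domain inputs:
  reachable outcomes have witnesses, e.g. B1=T (e.g. t=1, y=1), B1=F (e.g. t=1, y=4), B2=T (e.g. t=1, y=3), B2=F (e.g. t=1, y=1)
Answer: none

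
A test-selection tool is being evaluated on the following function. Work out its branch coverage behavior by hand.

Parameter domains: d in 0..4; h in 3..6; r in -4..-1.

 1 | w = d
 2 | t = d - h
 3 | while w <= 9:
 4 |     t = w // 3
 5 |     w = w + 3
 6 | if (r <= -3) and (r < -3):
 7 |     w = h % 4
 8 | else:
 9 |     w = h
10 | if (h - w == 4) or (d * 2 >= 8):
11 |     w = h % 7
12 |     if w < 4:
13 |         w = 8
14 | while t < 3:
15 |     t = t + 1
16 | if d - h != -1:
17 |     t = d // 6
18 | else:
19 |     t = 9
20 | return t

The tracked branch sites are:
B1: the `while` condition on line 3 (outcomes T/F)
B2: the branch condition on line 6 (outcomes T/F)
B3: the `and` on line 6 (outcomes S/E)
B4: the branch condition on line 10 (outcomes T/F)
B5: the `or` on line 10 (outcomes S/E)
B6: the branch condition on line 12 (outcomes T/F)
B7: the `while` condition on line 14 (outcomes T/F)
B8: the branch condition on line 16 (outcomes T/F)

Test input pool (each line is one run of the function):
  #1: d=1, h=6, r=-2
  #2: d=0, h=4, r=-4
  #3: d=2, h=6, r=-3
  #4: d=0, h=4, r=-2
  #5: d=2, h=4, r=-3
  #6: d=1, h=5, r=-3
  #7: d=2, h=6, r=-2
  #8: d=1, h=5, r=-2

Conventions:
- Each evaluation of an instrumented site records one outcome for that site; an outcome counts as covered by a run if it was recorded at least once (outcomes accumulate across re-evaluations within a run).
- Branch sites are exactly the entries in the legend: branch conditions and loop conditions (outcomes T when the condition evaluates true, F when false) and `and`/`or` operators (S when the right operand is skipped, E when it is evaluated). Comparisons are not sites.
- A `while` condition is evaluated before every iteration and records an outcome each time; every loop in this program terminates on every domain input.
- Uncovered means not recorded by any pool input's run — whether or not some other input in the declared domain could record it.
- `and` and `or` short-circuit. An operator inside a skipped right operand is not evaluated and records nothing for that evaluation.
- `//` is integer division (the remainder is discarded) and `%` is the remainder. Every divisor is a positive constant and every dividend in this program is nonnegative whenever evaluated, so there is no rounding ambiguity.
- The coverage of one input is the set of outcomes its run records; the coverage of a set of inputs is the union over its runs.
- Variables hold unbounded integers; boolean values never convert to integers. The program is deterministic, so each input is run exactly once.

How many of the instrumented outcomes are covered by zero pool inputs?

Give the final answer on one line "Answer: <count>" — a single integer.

#1 (d=1, h=6, r=-2) -> B1->T, B1->T, B1->T, B1->F, B3->S, B2->F, B5->E, B4->F, B7->T, B7->F, B8->T; covered: B1=T, B1=F, B2=F, B3=S, B4=F, B5=E, B7=T, B7=F, B8=T
#2 (d=0, h=4, r=-4) -> B1->T, B1->T, B1->T, B1->T, B1->F, B3->E, B2->T, B5->S, B4->T, B6->F, B7->F, B8->T; covered: B1=T, B1=F, B2=T, B3=E, B4=T, B5=S, B6=F, B7=F, B8=T
#3 (d=2, h=6, r=-3) -> B1->T, B1->T, B1->T, B1->F, B3->E, B2->F, B5->E, B4->F, B7->T, B7->F, B8->T; covered: B1=T, B1=F, B2=F, B3=E, B4=F, B5=E, B7=T, B7=F, B8=T
#4 (d=0, h=4, r=-2) -> B1->T, B1->T, B1->T, B1->T, B1->F, B3->S, B2->F, B5->E, B4->F, B7->F, B8->T; covered: B1=T, B1=F, B2=F, B3=S, B4=F, B5=E, B7=F, B8=T
#5 (d=2, h=4, r=-3) -> B1->T, B1->T, B1->T, B1->F, B3->E, B2->F, B5->E, B4->F, B7->T, B7->F, B8->T; covered: B1=T, B1=F, B2=F, B3=E, B4=F, B5=E, B7=T, B7=F, B8=T
#6 (d=1, h=5, r=-3) -> B1->T, B1->T, B1->T, B1->F, B3->E, B2->F, B5->E, B4->F, B7->T, B7->F, B8->T; covered: B1=T, B1=F, B2=F, B3=E, B4=F, B5=E, B7=T, B7=F, B8=T
#7 (d=2, h=6, r=-2) -> B1->T, B1->T, B1->T, B1->F, B3->S, B2->F, B5->E, B4->F, B7->T, B7->F, B8->T; covered: B1=T, B1=F, B2=F, B3=S, B4=F, B5=E, B7=T, B7=F, B8=T
#8 (d=1, h=5, r=-2) -> B1->T, B1->T, B1->T, B1->F, B3->S, B2->F, B5->E, B4->F, B7->T, B7->F, B8->T; covered: B1=T, B1=F, B2=F, B3=S, B4=F, B5=E, B7=T, B7=F, B8=T
union over the pool: B1=T, B1=F, B2=T, B2=F, B3=S, B3=E, B4=T, B4=F, B5=S, B5=E, B6=F, B7=T, B7=F, B8=T
uncovered (2 of 16): B6=T, B8=F

Answer: 2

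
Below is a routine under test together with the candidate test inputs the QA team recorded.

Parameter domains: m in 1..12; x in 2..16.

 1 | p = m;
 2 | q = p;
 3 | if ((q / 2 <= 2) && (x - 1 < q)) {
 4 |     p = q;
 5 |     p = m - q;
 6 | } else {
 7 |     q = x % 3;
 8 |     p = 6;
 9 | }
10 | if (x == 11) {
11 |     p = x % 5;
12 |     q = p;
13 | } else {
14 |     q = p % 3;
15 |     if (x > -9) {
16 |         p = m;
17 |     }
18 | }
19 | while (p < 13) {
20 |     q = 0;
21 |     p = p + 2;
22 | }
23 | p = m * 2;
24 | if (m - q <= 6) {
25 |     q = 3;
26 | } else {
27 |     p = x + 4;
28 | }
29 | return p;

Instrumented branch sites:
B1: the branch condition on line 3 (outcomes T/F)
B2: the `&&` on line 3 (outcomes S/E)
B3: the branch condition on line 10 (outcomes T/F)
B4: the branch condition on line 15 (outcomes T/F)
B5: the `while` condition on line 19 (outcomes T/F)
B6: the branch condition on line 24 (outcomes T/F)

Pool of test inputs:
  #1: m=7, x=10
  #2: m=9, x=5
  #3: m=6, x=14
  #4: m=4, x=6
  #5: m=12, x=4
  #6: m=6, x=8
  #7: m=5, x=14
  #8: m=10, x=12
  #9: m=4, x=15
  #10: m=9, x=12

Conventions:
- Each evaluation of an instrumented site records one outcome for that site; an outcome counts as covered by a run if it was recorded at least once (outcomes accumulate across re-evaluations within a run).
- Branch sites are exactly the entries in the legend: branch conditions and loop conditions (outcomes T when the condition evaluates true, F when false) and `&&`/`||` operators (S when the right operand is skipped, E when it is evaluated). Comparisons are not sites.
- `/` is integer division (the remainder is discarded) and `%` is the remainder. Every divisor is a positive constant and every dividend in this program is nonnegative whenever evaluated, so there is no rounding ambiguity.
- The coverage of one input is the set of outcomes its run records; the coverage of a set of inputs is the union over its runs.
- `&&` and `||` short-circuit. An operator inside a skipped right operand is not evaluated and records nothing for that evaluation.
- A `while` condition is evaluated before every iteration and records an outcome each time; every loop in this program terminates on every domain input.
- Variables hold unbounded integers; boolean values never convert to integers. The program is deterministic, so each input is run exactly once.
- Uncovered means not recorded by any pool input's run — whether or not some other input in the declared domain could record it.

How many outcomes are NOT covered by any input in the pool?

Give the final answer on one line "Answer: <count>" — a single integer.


run #1 (m=7, x=10) runs B2->S, B1->F, B3->F, B4->T, B5->T, B5->T, B5->T, B5->F, B6->F; records B1=F, B2=S, B3=F, B4=T, B5=T, B5=F, B6=F
run #2 (m=9, x=5) runs B2->S, B1->F, B3->F, B4->T, B5->T, B5->T, B5->F, B6->F; records B1=F, B2=S, B3=F, B4=T, B5=T, B5=F, B6=F
run #3 (m=6, x=14) runs B2->S, B1->F, B3->F, B4->T, B5->T, B5->T, B5->T, B5->T, B5->F, B6->T; records B1=F, B2=S, B3=F, B4=T, B5=T, B5=F, B6=T
run #4 (m=4, x=6) runs B2->E, B1->F, B3->F, B4->T, B5->T, B5->T, B5->T, B5->T, B5->T, B5->F, B6->T; records B1=F, B2=E, B3=F, B4=T, B5=T, B5=F, B6=T
run #5 (m=12, x=4) runs B2->S, B1->F, B3->F, B4->T, B5->T, B5->F, B6->F; records B1=F, B2=S, B3=F, B4=T, B5=T, B5=F, B6=F
run #6 (m=6, x=8) runs B2->S, B1->F, B3->F, B4->T, B5->T, B5->T, B5->T, B5->T, B5->F, B6->T; records B1=F, B2=S, B3=F, B4=T, B5=T, B5=F, B6=T
run #7 (m=5, x=14) runs B2->E, B1->F, B3->F, B4->T, B5->T, B5->T, B5->T, B5->T, B5->F, B6->T; records B1=F, B2=E, B3=F, B4=T, B5=T, B5=F, B6=T
run #8 (m=10, x=12) runs B2->S, B1->F, B3->F, B4->T, B5->T, B5->T, B5->F, B6->F; records B1=F, B2=S, B3=F, B4=T, B5=T, B5=F, B6=F
run #9 (m=4, x=15) runs B2->E, B1->F, B3->F, B4->T, B5->T, B5->T, B5->T, B5->T, B5->T, B5->F, B6->T; records B1=F, B2=E, B3=F, B4=T, B5=T, B5=F, B6=T
run #10 (m=9, x=12) runs B2->S, B1->F, B3->F, B4->T, B5->T, B5->T, B5->F, B6->F; records B1=F, B2=S, B3=F, B4=T, B5=T, B5=F, B6=F
union over the pool: B1=F, B2=S, B2=E, B3=F, B4=T, B5=T, B5=F, B6=T, B6=F
uncovered (3 of 12): B1=T, B3=T, B4=F
Answer: 3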